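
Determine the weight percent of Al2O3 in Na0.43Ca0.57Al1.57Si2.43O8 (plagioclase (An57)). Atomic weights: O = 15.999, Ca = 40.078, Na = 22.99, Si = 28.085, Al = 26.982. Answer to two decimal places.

M(Na0.43Ca0.57Al1.57Si2.43O8) = 271.330 g/mol; M(Al2O3) = 101.961 g/mol.
Moles Al2O3 per formula unit = 1.57 Al ÷ 2 = 0.7850.
Al2O3 fraction = (0.7850 × 101.961) / 271.330 = 80.039/271.330 = 0.2950.

29.50 wt%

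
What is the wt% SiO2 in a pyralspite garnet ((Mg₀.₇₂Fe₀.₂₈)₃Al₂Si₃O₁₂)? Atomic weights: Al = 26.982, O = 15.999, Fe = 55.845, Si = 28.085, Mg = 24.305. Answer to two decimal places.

Molar mass of (Mg₀.₇₂Fe₀.₂₈)₃Al₂Si₃O₁₂ = 2.16*24.305 + 0.84*55.845 + 2*26.982 + 3*28.085 + 12*15.999 = 429.616 g/mol.
Each formula unit contains 3 Si, equivalent to 3/1 = 3.0000 mol SiO2.
M(SiO2) = 1×28.085 + 2×15.999 = 60.083 g/mol.
Mass of SiO2 per formula unit = 3.0000 × 60.083 = 180.249 g.
SiO2 wt% = 180.249 / 429.616 × 100 = 41.96%.

41.96 wt%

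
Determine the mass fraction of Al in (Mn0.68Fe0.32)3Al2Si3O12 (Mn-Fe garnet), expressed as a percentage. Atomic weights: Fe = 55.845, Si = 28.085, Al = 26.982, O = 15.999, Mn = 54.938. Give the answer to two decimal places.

M((Mn0.68Fe0.32)3Al2Si3O12) = 495.892 g/mol.
Al contributes 2 × 26.982 = 53.964 g per mole.
53.964/495.892 = 0.1088 → 10.88%.

10.88 wt%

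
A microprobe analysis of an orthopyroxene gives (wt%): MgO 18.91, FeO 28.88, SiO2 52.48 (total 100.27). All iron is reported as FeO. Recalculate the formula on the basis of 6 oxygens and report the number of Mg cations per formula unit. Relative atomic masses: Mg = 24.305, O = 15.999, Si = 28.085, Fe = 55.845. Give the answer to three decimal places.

1.075 Mg apfu

18.91 wt% MgO ÷ 40.304 g/mol = 0.46918 mol, giving 0.46918 Mg and 0.46918 O.
28.88 wt% FeO ÷ 71.844 g/mol = 0.40198 mol, giving 0.40198 Fe and 0.40198 O.
52.48 wt% SiO2 ÷ 60.083 g/mol = 0.87346 mol, giving 0.87346 Si and 1.74692 O.
Oxygen sums to 2.61808; scaling by 6/2.61808 = 2.29176 puts the formula on 6 O.
Mg: 0.46918 × 2.29176 = 1.075 atoms per formula unit.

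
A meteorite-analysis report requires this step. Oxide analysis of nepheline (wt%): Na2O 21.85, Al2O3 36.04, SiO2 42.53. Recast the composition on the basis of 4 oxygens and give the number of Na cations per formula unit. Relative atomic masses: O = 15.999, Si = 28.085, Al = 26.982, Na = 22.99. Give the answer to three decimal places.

0.997 Na apfu

21.85 wt% Na2O ÷ 61.979 g/mol = 0.35254 mol, giving 0.70508 Na and 0.35254 O.
36.04 wt% Al2O3 ÷ 101.961 g/mol = 0.35347 mol, giving 0.70694 Al and 1.06041 O.
42.53 wt% SiO2 ÷ 60.083 g/mol = 0.70785 mol, giving 0.70785 Si and 1.41570 O.
Oxygen sums to 2.82865; scaling by 4/2.82865 = 1.41410 puts the formula on 4 O.
Na: 0.70508 × 1.41410 = 0.997 atoms per formula unit.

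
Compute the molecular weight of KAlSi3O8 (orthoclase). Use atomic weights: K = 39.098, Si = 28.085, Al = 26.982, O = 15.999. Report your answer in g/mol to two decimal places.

The formula mass is the sum 1×39.098 + 1×26.982 + 3×28.085 + 8×15.999.

278.33 g/mol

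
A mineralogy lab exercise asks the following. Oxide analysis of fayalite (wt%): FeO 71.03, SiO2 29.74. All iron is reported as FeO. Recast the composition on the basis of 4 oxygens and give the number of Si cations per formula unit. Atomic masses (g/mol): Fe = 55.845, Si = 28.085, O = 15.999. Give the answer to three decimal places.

FeO (M=71.844): mol = 0.98867; Fe = 0.98867, O = 0.98867.
SiO2 (M=60.083): mol = 0.49498; Si = 0.49498, O = 0.98996.
ΣO = 1.97863; factor = 4/ΣO = 2.02160.
Si apfu = 0.49498 × 2.02160 = 1.001.

1.001 Si apfu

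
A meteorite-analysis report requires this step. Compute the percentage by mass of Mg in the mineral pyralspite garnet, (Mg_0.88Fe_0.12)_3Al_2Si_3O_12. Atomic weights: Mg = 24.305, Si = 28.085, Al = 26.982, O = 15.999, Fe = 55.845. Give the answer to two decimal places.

M((Mg_0.88Fe_0.12)_3Al_2Si_3O_12) = 414.476 g/mol.
Mg contributes 2.64 × 24.305 = 64.165 g per mole.
64.165/414.476 = 0.1548 → 15.48%.

15.48 weight percent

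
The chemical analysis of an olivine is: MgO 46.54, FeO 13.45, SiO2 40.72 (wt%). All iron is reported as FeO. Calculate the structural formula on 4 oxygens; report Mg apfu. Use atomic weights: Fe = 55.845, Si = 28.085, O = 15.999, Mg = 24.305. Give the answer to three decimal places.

1.712 Mg apfu

MgO: 46.54/40.304 = 1.15472 mol → 1.15472 mol Mg, 1.15472 mol O.
FeO: 13.45/71.844 = 0.18721 mol → 0.18721 mol Fe, 0.18721 mol O.
SiO2: 40.72/60.083 = 0.67773 mol → 0.67773 mol Si, 1.35546 mol O.
Total oxygen = 2.69739 mol. Normalization factor = 4/2.69739 = 1.48291.
Mg per 4 O = 1.15472 × 1.48291 = 1.712.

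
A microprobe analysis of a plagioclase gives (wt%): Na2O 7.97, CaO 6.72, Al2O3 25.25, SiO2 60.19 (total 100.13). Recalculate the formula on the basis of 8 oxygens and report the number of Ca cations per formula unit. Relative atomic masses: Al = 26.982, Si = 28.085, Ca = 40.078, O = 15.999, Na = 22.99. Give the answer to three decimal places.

Na2O (M=61.979): mol = 0.12859; Na = 0.25718, O = 0.12859.
CaO (M=56.077): mol = 0.11984; Ca = 0.11984, O = 0.11984.
Al2O3 (M=101.961): mol = 0.24764; Al = 0.49528, O = 0.74292.
SiO2 (M=60.083): mol = 1.00178; Si = 1.00178, O = 2.00356.
ΣO = 2.99491; factor = 8/ΣO = 2.67120.
Ca apfu = 0.11984 × 2.67120 = 0.320.

0.320 Ca apfu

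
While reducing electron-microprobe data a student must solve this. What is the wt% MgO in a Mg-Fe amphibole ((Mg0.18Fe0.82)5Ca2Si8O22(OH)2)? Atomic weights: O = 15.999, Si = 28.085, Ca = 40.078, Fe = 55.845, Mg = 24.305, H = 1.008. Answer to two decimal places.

Formula mass = 941.667 g/mol.
0.90 Mg → 0.9000 mol MgO per formula unit; M(MgO) = 40.304, so MgO mass = 36.274 g.
36.274/941.667 × 100 = 3.85 wt%.

3.85 wt%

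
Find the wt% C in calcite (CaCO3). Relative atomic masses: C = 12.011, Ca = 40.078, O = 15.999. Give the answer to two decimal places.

M(CaCO3) = 100.086 g/mol.
C contributes 1 × 12.011 = 12.011 g per mole.
12.011/100.086 = 0.1200 → 12.00%.

12.00 mass %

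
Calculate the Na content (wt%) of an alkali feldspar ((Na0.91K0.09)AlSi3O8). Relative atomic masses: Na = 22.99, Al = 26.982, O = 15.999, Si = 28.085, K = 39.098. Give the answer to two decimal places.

7.93 wt%

Formula mass = 0.91*22.99 + 0.09*39.098 + 1*26.982 + 3*28.085 + 8*15.999 = 263.669 g/mol, of which 20.921 g is Na.
So Na makes up 20.921/263.669 = 0.0793 of the mass, i.e. 7.93%.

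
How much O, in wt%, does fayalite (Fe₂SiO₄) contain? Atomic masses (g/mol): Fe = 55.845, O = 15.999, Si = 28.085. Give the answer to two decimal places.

M(Fe₂SiO₄) = 203.771 g/mol.
O contributes 4 × 15.999 = 63.996 g per mole.
63.996/203.771 = 0.3141 → 31.41%.

31.41 wt%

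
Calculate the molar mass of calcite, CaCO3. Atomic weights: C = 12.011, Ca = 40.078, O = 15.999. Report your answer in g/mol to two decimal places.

The formula mass is the sum 1×40.078 + 1×12.011 + 3×15.999.

100.09 g/mol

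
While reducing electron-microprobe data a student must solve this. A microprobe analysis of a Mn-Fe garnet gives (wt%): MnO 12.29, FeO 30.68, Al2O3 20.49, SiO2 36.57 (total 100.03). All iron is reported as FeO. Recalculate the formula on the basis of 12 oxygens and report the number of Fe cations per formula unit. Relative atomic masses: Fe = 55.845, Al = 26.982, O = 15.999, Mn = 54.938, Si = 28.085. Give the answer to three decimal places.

2.117 Fe apfu

MnO (M=70.937): mol = 0.17325; Mn = 0.17325, O = 0.17325.
FeO (M=71.844): mol = 0.42704; Fe = 0.42704, O = 0.42704.
Al2O3 (M=101.961): mol = 0.20096; Al = 0.40192, O = 0.60288.
SiO2 (M=60.083): mol = 0.60866; Si = 0.60866, O = 1.21732.
ΣO = 2.42049; factor = 12/ΣO = 4.95767.
Fe apfu = 0.42704 × 4.95767 = 2.117.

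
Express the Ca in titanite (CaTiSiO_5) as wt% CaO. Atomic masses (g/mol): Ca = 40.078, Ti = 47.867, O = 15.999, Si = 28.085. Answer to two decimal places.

M(CaTiSiO_5) = 196.025 g/mol; M(CaO) = 56.077 g/mol.
Moles CaO per formula unit = 1 Ca ÷ 1 = 1.0000.
CaO fraction = (1.0000 × 56.077) / 196.025 = 56.077/196.025 = 0.2861.

28.61 wt%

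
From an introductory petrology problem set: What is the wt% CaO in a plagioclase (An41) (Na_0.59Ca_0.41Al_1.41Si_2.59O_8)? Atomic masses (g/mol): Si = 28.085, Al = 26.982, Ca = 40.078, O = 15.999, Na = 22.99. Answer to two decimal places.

8.55 wt%

Formula mass = 268.773 g/mol.
0.41 Ca → 0.4100 mol CaO per formula unit; M(CaO) = 56.077, so CaO mass = 22.992 g.
22.992/268.773 × 100 = 8.55 wt%.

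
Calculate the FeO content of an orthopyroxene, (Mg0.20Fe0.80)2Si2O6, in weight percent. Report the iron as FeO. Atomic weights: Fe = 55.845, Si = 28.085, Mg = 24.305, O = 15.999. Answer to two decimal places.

Molar mass of (Mg0.20Fe0.80)2Si2O6 = 0.40×24.305 + 1.60×55.845 + 2×28.085 + 6×15.999 = 251.238 g/mol.
Each formula unit contains 1.60 Fe, equivalent to 1.60/1 = 1.6000 mol FeO.
M(FeO) = 1×55.845 + 1×15.999 = 71.844 g/mol.
Mass of FeO per formula unit = 1.6000 × 71.844 = 114.950 g.
FeO wt% = 114.950 / 251.238 × 100 = 45.75%.

45.75 wt%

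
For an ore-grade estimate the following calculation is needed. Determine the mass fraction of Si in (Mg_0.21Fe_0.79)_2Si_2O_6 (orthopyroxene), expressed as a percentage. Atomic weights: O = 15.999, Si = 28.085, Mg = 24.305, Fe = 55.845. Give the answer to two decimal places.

M((Mg_0.21Fe_0.79)_2Si_2O_6) = 250.607 g/mol.
Si contributes 2 × 28.085 = 56.170 g per mole.
56.170/250.607 = 0.2241 → 22.41%.

22.41 weight percent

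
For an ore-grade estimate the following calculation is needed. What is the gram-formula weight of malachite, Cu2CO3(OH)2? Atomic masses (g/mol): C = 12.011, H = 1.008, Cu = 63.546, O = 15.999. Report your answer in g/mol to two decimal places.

M = 2×63.546 + 1×12.011 + 5×15.999 + 2×1.008

221.11 g/mol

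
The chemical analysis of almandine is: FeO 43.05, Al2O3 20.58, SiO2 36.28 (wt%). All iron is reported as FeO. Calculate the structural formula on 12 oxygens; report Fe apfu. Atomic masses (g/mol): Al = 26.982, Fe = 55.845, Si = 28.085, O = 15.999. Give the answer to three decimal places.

2.981 Fe apfu

FeO (M=71.844): mol = 0.59921; Fe = 0.59921, O = 0.59921.
Al2O3 (M=101.961): mol = 0.20184; Al = 0.40368, O = 0.60552.
SiO2 (M=60.083): mol = 0.60383; Si = 0.60383, O = 1.20766.
ΣO = 2.41239; factor = 12/ΣO = 4.97432.
Fe apfu = 0.59921 × 4.97432 = 2.981.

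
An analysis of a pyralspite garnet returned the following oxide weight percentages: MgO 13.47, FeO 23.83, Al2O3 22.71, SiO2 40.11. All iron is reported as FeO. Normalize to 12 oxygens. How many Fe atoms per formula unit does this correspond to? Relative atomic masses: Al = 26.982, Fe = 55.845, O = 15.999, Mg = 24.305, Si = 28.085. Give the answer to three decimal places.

1.491 Fe apfu

MgO (M=40.304): mol = 0.33421; Mg = 0.33421, O = 0.33421.
FeO (M=71.844): mol = 0.33169; Fe = 0.33169, O = 0.33169.
Al2O3 (M=101.961): mol = 0.22273; Al = 0.44546, O = 0.66819.
SiO2 (M=60.083): mol = 0.66758; Si = 0.66758, O = 1.33516.
ΣO = 2.66925; factor = 12/ΣO = 4.49564.
Fe apfu = 0.33169 × 4.49564 = 1.491.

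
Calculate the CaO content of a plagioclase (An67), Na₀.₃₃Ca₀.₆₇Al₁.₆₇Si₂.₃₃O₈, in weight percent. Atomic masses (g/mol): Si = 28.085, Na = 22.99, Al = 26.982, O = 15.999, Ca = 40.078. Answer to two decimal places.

Formula mass = 272.929 g/mol.
0.67 Ca → 0.6700 mol CaO per formula unit; M(CaO) = 56.077, so CaO mass = 37.572 g.
37.572/272.929 × 100 = 13.77 wt%.

13.77 wt%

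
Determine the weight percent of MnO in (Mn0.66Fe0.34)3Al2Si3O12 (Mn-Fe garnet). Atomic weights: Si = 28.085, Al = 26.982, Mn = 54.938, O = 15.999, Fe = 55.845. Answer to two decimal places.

M((Mn0.66Fe0.34)3Al2Si3O12) = 495.946 g/mol; M(MnO) = 70.937 g/mol.
Moles MnO per formula unit = 1.98 Mn ÷ 1 = 1.9800.
MnO fraction = (1.9800 × 70.937) / 495.946 = 140.455/495.946 = 0.2832.

28.32 wt%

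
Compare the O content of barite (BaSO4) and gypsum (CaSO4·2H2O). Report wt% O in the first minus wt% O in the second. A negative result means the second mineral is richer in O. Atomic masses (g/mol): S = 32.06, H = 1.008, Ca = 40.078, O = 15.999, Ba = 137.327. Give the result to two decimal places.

-28.34 percentage points

O in BaSO4: molar mass 233.383 g/mol; 4×15.999 = 63.996 g → 27.42 wt%.
O in CaSO4·2H2O: molar mass 172.164 g/mol; 6×15.999 = 95.994 g → 55.76 wt%.
Difference = 27.42 − 55.76 = -28.34 percentage points.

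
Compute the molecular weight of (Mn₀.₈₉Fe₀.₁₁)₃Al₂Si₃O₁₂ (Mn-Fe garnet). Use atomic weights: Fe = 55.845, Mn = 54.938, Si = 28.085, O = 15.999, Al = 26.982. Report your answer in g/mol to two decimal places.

The formula mass is the sum 2.67·54.938 + 0.33·55.845 + 2·26.982 + 3·28.085 + 12·15.999.

495.32 g/mol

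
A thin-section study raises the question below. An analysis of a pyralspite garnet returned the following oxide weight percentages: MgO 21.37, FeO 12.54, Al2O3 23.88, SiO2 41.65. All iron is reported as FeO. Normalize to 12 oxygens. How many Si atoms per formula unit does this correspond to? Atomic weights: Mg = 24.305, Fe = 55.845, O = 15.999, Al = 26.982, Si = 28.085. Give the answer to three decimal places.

21.37 wt% MgO ÷ 40.304 g/mol = 0.53022 mol, giving 0.53022 Mg and 0.53022 O.
12.54 wt% FeO ÷ 71.844 g/mol = 0.17454 mol, giving 0.17454 Fe and 0.17454 O.
23.88 wt% Al2O3 ÷ 101.961 g/mol = 0.23421 mol, giving 0.46842 Al and 0.70263 O.
41.65 wt% SiO2 ÷ 60.083 g/mol = 0.69321 mol, giving 0.69321 Si and 1.38642 O.
Oxygen sums to 2.79381; scaling by 12/2.79381 = 4.29521 puts the formula on 12 O.
Si: 0.69321 × 4.29521 = 2.977 atoms per formula unit.

2.977 Si apfu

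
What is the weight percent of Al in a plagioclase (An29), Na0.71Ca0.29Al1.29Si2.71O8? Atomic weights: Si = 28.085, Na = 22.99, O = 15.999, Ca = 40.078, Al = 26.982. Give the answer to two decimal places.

M(Na0.71Ca0.29Al1.29Si2.71O8) = 266.855 g/mol.
Al contributes 1.29 × 26.982 = 34.807 g per mole.
34.807/266.855 = 0.1304 → 13.04%.

13.04 weight percent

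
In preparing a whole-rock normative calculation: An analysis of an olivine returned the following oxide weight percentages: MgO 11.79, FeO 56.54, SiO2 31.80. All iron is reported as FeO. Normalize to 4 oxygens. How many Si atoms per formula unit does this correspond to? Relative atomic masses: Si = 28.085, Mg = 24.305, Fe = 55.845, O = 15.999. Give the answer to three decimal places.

0.990 Si apfu

MgO: 11.79/40.304 = 0.29253 mol → 0.29253 mol Mg, 0.29253 mol O.
FeO: 56.54/71.844 = 0.78698 mol → 0.78698 mol Fe, 0.78698 mol O.
SiO2: 31.80/60.083 = 0.52927 mol → 0.52927 mol Si, 1.05854 mol O.
Total oxygen = 2.13805 mol. Normalization factor = 4/2.13805 = 1.87086.
Si per 4 O = 0.52927 × 1.87086 = 0.990.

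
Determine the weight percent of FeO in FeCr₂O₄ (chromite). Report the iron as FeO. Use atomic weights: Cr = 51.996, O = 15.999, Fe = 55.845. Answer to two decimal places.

32.10 wt%

Formula mass = 223.833 g/mol.
1 Fe → 1.0000 mol FeO per formula unit; M(FeO) = 71.844, so FeO mass = 71.844 g.
71.844/223.833 × 100 = 32.10 wt%.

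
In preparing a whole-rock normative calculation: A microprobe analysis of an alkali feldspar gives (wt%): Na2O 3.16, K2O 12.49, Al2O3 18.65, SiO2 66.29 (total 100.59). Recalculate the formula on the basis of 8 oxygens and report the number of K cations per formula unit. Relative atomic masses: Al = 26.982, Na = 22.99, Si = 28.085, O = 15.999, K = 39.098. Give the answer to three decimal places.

0.722 K apfu

Na2O: 3.16/61.979 = 0.05099 mol → 0.10198 mol Na, 0.05099 mol O.
K2O: 12.49/94.195 = 0.13260 mol → 0.26520 mol K, 0.13260 mol O.
Al2O3: 18.65/101.961 = 0.18291 mol → 0.36582 mol Al, 0.54873 mol O.
SiO2: 66.29/60.083 = 1.10331 mol → 1.10331 mol Si, 2.20662 mol O.
Total oxygen = 2.93894 mol. Normalization factor = 8/2.93894 = 2.72207.
K per 8 O = 0.26520 × 2.72207 = 0.722.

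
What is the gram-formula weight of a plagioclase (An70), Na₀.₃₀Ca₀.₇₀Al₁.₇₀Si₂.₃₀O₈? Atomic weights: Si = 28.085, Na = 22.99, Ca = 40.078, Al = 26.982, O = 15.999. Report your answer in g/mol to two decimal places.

273.41 g/mol

Na: 0.30 × 22.99 = 6.8970
Ca: 0.70 × 40.078 = 28.0546
Al: 1.70 × 26.982 = 45.8694
Si: 2.30 × 28.085 = 64.5955
O: 8 × 15.999 = 127.9920
Summing the contributions gives the formula mass.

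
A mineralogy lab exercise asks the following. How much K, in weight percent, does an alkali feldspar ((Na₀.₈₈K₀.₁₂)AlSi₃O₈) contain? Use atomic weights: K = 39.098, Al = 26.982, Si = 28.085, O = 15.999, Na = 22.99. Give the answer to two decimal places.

1.78 weight percent

M((Na₀.₈₈K₀.₁₂)AlSi₃O₈) = 264.152 g/mol.
K contributes 0.12 × 39.098 = 4.692 g per mole.
4.692/264.152 = 0.0178 → 1.78%.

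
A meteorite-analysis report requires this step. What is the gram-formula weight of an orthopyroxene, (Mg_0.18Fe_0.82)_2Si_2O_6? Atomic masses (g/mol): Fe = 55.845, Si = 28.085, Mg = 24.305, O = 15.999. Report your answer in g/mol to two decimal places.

The formula mass is the sum 0.36·24.305 + 1.64·55.845 + 2·28.085 + 6·15.999.

252.50 g/mol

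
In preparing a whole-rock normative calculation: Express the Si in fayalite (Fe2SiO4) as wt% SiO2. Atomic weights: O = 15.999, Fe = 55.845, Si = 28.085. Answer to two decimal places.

Molar mass of Fe2SiO4 = 2·55.845 + 1·28.085 + 4·15.999 = 203.771 g/mol.
Each formula unit contains 1 Si, equivalent to 1/1 = 1.0000 mol SiO2.
M(SiO2) = 1×28.085 + 2×15.999 = 60.083 g/mol.
Mass of SiO2 per formula unit = 1.0000 × 60.083 = 60.083 g.
SiO2 wt% = 60.083 / 203.771 × 100 = 29.49%.

29.49 wt%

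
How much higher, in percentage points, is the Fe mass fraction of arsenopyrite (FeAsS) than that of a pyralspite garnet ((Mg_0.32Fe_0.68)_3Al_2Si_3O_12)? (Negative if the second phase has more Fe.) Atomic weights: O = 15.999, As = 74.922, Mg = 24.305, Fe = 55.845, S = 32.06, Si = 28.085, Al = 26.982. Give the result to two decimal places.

9.93 percentage points

First mineral: 55.845 g Fe in 162.827 g formula = 34.30 wt% Fe.
Second mineral: 113.924 g Fe in 467.464 g formula = 24.37 wt% Fe.
34.30% − 24.37% gives a difference of 9.93 percentage points.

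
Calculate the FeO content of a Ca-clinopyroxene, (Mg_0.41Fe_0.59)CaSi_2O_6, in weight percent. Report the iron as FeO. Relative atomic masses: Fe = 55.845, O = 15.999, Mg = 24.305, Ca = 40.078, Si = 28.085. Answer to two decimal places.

Formula mass = 235.156 g/mol.
0.59 Fe → 0.5900 mol FeO per formula unit; M(FeO) = 71.844, so FeO mass = 42.388 g.
42.388/235.156 × 100 = 18.03 wt%.

18.03 wt%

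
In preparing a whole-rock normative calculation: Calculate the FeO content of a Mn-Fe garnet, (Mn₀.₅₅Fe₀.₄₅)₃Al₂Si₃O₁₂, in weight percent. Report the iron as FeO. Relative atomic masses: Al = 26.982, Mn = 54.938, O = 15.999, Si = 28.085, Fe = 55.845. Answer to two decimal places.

19.54 wt%

Formula mass = 496.245 g/mol.
1.35 Fe → 1.3500 mol FeO per formula unit; M(FeO) = 71.844, so FeO mass = 96.989 g.
96.989/496.245 × 100 = 19.54 wt%.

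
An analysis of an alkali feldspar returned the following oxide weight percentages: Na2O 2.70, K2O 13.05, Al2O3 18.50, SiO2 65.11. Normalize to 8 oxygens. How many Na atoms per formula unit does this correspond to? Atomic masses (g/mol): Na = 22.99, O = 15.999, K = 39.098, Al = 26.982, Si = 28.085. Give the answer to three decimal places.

0.241 Na apfu

Na2O: 2.70/61.979 = 0.04356 mol → 0.08712 mol Na, 0.04356 mol O.
K2O: 13.05/94.195 = 0.13854 mol → 0.27708 mol K, 0.13854 mol O.
Al2O3: 18.50/101.961 = 0.18144 mol → 0.36288 mol Al, 0.54432 mol O.
SiO2: 65.11/60.083 = 1.08367 mol → 1.08367 mol Si, 2.16734 mol O.
Total oxygen = 2.89376 mol. Normalization factor = 8/2.89376 = 2.76457.
Na per 8 O = 0.08712 × 2.76457 = 0.241.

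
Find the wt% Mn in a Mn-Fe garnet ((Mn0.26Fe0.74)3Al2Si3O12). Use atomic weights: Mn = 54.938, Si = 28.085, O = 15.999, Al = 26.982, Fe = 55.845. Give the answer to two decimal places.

8.62 wt%

Formula mass = 0.78·54.938 + 2.22·55.845 + 2·26.982 + 3·28.085 + 12·15.999 = 497.035 g/mol, of which 42.852 g is Mn.
So Mn makes up 42.852/497.035 = 0.0862 of the mass, i.e. 8.62%.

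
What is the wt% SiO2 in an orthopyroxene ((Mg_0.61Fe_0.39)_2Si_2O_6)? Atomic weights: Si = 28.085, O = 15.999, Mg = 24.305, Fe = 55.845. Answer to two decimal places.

Formula mass = 225.375 g/mol.
2 Si → 2.0000 mol SiO2 per formula unit; M(SiO2) = 60.083, so SiO2 mass = 120.166 g.
120.166/225.375 × 100 = 53.32 wt%.

53.32 wt%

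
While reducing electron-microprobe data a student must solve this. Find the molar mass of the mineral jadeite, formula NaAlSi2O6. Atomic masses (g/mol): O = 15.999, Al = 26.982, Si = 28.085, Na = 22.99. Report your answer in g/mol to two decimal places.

M = 1×22.99 + 1×26.982 + 2×28.085 + 6×15.999

202.14 g/mol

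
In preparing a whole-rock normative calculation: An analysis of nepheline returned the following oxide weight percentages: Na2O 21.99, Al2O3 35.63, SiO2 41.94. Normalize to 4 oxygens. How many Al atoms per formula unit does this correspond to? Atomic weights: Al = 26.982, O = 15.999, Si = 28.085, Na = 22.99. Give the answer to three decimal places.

Na2O (M=61.979): mol = 0.35480; Na = 0.70960, O = 0.35480.
Al2O3 (M=101.961): mol = 0.34945; Al = 0.69890, O = 1.04835.
SiO2 (M=60.083): mol = 0.69803; Si = 0.69803, O = 1.39606.
ΣO = 2.79921; factor = 4/ΣO = 1.42897.
Al apfu = 0.69890 × 1.42897 = 0.999.

0.999 Al apfu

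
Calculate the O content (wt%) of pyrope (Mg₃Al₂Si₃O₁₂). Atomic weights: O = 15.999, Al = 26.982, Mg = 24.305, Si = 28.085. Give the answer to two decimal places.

M(Mg₃Al₂Si₃O₁₂) = 403.122 g/mol.
O contributes 12 × 15.999 = 191.988 g per mole.
191.988/403.122 = 0.4763 → 47.63%.

47.63 wt%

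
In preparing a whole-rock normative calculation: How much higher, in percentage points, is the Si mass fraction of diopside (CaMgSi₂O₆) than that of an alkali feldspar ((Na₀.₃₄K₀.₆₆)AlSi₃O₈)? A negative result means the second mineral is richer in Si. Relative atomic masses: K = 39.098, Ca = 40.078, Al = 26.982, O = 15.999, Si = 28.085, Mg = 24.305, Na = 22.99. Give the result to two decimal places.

First mineral: 56.170 g Si in 216.547 g formula = 25.94 wt% Si.
Second mineral: 84.255 g Si in 272.850 g formula = 30.88 wt% Si.
25.94% − 30.88% gives a difference of -4.94 percentage points.

-4.94 percentage points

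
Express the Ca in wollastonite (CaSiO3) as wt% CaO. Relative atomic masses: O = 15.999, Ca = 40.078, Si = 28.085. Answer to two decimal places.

48.28 wt%

Formula mass = 116.160 g/mol.
1 Ca → 1.0000 mol CaO per formula unit; M(CaO) = 56.077, so CaO mass = 56.077 g.
56.077/116.160 × 100 = 48.28 wt%.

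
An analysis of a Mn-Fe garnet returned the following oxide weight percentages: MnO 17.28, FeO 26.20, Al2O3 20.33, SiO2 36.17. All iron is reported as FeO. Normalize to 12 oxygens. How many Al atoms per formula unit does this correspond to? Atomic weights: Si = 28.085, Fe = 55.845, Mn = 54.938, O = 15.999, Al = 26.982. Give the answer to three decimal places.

1.985 Al apfu

MnO: 17.28/70.937 = 0.24360 mol → 0.24360 mol Mn, 0.24360 mol O.
FeO: 26.20/71.844 = 0.36468 mol → 0.36468 mol Fe, 0.36468 mol O.
Al2O3: 20.33/101.961 = 0.19939 mol → 0.39878 mol Al, 0.59817 mol O.
SiO2: 36.17/60.083 = 0.60200 mol → 0.60200 mol Si, 1.20400 mol O.
Total oxygen = 2.41045 mol. Normalization factor = 12/2.41045 = 4.97832.
Al per 12 O = 0.39878 × 4.97832 = 1.985.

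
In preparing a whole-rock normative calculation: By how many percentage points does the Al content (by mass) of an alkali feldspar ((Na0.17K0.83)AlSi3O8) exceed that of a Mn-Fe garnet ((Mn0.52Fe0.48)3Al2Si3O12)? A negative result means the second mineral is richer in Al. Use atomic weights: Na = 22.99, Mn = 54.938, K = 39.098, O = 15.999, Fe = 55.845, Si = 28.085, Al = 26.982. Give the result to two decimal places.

M((Na0.17K0.83)AlSi3O8) = 275.589 g/mol, so wt% Al = 26.982/275.589 × 100 = 9.79%.
M((Mn0.52Fe0.48)3Al2Si3O12) = 496.327 g/mol, so wt% Al = 53.964/496.327 × 100 = 10.87%.
9.79 − 10.87 = -1.08 pp.

-1.08 percentage points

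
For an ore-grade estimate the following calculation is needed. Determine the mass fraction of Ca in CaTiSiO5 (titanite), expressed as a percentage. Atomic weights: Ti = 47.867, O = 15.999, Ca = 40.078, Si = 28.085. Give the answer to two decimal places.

20.45 mass %

Molar mass of CaTiSiO5: 1×40.078 + 1×47.867 + 1×28.085 + 5×15.999 = 196.025 g/mol.
Mass of Ca per formula unit: 1 × 40.078 = 40.078 g.
Weight fraction Ca = 40.078 / 196.025 = 0.2045.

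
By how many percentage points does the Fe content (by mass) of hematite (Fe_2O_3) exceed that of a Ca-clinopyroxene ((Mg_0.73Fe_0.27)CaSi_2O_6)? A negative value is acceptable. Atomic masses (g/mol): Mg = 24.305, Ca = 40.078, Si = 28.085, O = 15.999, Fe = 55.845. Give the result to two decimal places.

63.24 percentage points

M(Fe_2O_3) = 159.687 g/mol, so wt% Fe = 111.690/159.687 × 100 = 69.94%.
M((Mg_0.73Fe_0.27)CaSi_2O_6) = 225.063 g/mol, so wt% Fe = 15.078/225.063 × 100 = 6.70%.
69.94 − 6.70 = 63.24 pp.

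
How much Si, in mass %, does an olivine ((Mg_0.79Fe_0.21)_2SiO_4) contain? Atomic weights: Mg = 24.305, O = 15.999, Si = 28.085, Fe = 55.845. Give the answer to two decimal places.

18.24 mass %

M((Mg_0.79Fe_0.21)_2SiO_4) = 153.938 g/mol.
Si contributes 1 × 28.085 = 28.085 g per mole.
28.085/153.938 = 0.1824 → 18.24%.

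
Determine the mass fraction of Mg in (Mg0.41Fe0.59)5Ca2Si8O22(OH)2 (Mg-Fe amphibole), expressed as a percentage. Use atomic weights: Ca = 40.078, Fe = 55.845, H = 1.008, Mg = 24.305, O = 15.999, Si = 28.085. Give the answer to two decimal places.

M((Mg0.41Fe0.59)5Ca2Si8O22(OH)2) = 905.396 g/mol.
Mg contributes 2.05 × 24.305 = 49.825 g per mole.
49.825/905.396 = 0.0550 → 5.50%.

5.50 mass %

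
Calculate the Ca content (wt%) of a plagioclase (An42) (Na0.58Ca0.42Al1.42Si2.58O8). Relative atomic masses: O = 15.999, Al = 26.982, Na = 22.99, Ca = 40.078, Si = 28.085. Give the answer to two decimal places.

Formula mass = 0.58·22.99 + 0.42·40.078 + 1.42·26.982 + 2.58·28.085 + 8·15.999 = 268.933 g/mol, of which 16.833 g is Ca.
So Ca makes up 16.833/268.933 = 0.0626 of the mass, i.e. 6.26%.

6.26 wt%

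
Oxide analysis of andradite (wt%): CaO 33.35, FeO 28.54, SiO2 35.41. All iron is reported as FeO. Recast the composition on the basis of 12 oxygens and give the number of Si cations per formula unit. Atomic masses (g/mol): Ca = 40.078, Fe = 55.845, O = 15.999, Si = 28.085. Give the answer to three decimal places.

33.35 wt% CaO ÷ 56.077 g/mol = 0.59472 mol, giving 0.59472 Ca and 0.59472 O.
28.54 wt% FeO ÷ 71.844 g/mol = 0.39725 mol, giving 0.39725 Fe and 0.39725 O.
35.41 wt% SiO2 ÷ 60.083 g/mol = 0.58935 mol, giving 0.58935 Si and 1.17870 O.
Oxygen sums to 2.17067; scaling by 12/2.17067 = 5.52825 puts the formula on 12 O.
Si: 0.58935 × 5.52825 = 3.258 atoms per formula unit.

3.258 Si apfu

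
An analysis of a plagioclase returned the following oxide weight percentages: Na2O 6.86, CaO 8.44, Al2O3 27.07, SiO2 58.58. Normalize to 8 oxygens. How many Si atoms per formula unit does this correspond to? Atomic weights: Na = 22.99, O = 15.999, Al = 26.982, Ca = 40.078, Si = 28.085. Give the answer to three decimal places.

2.593 Si apfu

Na2O (M=61.979): mol = 0.11068; Na = 0.22136, O = 0.11068.
CaO (M=56.077): mol = 0.15051; Ca = 0.15051, O = 0.15051.
Al2O3 (M=101.961): mol = 0.26549; Al = 0.53098, O = 0.79647.
SiO2 (M=60.083): mol = 0.97498; Si = 0.97498, O = 1.94996.
ΣO = 3.00762; factor = 8/ΣO = 2.65991.
Si apfu = 0.97498 × 2.65991 = 2.593.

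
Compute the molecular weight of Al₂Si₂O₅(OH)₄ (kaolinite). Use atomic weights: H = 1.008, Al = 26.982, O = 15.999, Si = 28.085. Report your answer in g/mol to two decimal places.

258.16 g/mol

Al: 2 × 26.982 = 53.9640
Si: 2 × 28.085 = 56.1700
O: 9 × 15.999 = 143.9910
H: 4 × 1.008 = 4.0320
Summing the contributions gives the formula mass.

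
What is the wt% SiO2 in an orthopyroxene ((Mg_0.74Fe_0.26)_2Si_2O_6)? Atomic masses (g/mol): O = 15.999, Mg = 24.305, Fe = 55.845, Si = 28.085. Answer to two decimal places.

55.33 wt%

Molar mass of (Mg_0.74Fe_0.26)_2Si_2O_6 = 1.48·24.305 + 0.52·55.845 + 2·28.085 + 6·15.999 = 217.175 g/mol.
Each formula unit contains 2 Si, equivalent to 2/1 = 2.0000 mol SiO2.
M(SiO2) = 1×28.085 + 2×15.999 = 60.083 g/mol.
Mass of SiO2 per formula unit = 2.0000 × 60.083 = 120.166 g.
SiO2 wt% = 120.166 / 217.175 × 100 = 55.33%.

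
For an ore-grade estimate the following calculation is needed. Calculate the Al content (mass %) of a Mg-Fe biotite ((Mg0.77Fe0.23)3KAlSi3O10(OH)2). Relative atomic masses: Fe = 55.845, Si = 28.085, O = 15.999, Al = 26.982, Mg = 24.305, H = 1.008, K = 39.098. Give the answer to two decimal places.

Formula mass = 2.31*24.305 + 0.69*55.845 + 1*39.098 + 1*26.982 + 3*28.085 + 12*15.999 + 2*1.008 = 439.017 g/mol, of which 26.982 g is Al.
So Al makes up 26.982/439.017 = 0.0615 of the mass, i.e. 6.15%.

6.15 mass %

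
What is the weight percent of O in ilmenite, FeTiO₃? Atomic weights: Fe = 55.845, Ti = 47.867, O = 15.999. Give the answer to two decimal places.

31.64 weight percent

M(FeTiO₃) = 151.709 g/mol.
O contributes 3 × 15.999 = 47.997 g per mole.
47.997/151.709 = 0.3164 → 31.64%.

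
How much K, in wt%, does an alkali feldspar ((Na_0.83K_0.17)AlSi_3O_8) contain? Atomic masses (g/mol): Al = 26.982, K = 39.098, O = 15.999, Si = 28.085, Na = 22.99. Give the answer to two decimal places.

M((Na_0.83K_0.17)AlSi_3O_8) = 264.957 g/mol.
K contributes 0.17 × 39.098 = 6.647 g per mole.
6.647/264.957 = 0.0251 → 2.51%.

2.51 wt%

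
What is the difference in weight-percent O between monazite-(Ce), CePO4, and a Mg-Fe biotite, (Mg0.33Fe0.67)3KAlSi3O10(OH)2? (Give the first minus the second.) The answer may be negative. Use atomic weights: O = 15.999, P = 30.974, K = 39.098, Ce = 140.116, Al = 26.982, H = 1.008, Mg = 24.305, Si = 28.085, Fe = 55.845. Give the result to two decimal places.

First mineral: 63.996 g O in 235.086 g formula = 27.22 wt% O.
Second mineral: 191.988 g O in 480.649 g formula = 39.94 wt% O.
27.22% − 39.94% gives a difference of -12.72 percentage points.

-12.72 percentage points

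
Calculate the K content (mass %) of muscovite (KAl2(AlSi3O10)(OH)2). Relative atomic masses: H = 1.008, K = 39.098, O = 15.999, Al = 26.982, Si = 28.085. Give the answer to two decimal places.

9.82 mass %

Formula mass = 1·39.098 + 3·26.982 + 3·28.085 + 12·15.999 + 2·1.008 = 398.303 g/mol, of which 39.098 g is K.
So K makes up 39.098/398.303 = 0.0982 of the mass, i.e. 9.82%.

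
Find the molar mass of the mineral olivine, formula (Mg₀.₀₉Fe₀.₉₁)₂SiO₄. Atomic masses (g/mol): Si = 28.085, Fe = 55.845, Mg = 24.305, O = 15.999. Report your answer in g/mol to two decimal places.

198.09 g/mol

M = 0.18*24.305 + 1.82*55.845 + 1*28.085 + 4*15.999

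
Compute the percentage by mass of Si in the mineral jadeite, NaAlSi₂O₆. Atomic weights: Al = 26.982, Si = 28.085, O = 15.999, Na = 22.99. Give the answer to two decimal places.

27.79 wt%

M(NaAlSi₂O₆) = 202.136 g/mol.
Si contributes 2 × 28.085 = 56.170 g per mole.
56.170/202.136 = 0.2779 → 27.79%.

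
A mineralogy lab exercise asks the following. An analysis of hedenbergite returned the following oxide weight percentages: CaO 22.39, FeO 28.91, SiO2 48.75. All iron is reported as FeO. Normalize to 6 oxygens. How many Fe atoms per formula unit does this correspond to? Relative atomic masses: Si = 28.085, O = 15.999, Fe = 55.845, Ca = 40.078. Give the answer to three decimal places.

22.39 wt% CaO ÷ 56.077 g/mol = 0.39927 mol, giving 0.39927 Ca and 0.39927 O.
28.91 wt% FeO ÷ 71.844 g/mol = 0.40240 mol, giving 0.40240 Fe and 0.40240 O.
48.75 wt% SiO2 ÷ 60.083 g/mol = 0.81138 mol, giving 0.81138 Si and 1.62276 O.
Oxygen sums to 2.42443; scaling by 6/2.42443 = 2.47481 puts the formula on 6 O.
Fe: 0.40240 × 2.47481 = 0.996 atoms per formula unit.

0.996 Fe apfu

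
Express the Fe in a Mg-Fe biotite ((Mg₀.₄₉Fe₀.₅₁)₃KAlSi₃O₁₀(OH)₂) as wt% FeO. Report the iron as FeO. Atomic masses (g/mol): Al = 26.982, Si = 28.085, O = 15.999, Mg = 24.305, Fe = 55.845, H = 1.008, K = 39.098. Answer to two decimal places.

23.61 wt%

M((Mg₀.₄₉Fe₀.₅₁)₃KAlSi₃O₁₀(OH)₂) = 465.510 g/mol; M(FeO) = 71.844 g/mol.
Moles FeO per formula unit = 1.53 Fe ÷ 1 = 1.5300.
FeO fraction = (1.5300 × 71.844) / 465.510 = 109.921/465.510 = 0.2361.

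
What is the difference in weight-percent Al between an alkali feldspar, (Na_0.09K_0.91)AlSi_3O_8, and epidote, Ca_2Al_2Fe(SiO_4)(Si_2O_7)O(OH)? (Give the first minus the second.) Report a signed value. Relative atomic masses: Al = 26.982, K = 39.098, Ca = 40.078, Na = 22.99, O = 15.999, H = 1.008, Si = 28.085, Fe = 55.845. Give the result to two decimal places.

-1.42 percentage points

M((Na_0.09K_0.91)AlSi_3O_8) = 276.877 g/mol, so wt% Al = 26.982/276.877 × 100 = 9.75%.
M(Ca_2Al_2Fe(SiO_4)(Si_2O_7)O(OH)) = 483.215 g/mol, so wt% Al = 53.964/483.215 × 100 = 11.17%.
9.75 − 11.17 = -1.42 pp.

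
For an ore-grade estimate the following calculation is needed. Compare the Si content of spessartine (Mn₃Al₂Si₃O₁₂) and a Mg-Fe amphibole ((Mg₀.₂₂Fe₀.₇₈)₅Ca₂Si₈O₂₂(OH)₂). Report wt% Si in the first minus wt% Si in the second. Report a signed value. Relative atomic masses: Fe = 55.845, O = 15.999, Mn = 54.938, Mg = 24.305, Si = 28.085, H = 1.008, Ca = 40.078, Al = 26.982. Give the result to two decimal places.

Si in Mn₃Al₂Si₃O₁₂: molar mass 495.021 g/mol; 3×28.085 = 84.255 g → 17.02 wt%.
Si in (Mg₀.₂₂Fe₀.₇₈)₅Ca₂Si₈O₂₂(OH)₂: molar mass 935.359 g/mol; 8×28.085 = 224.680 g → 24.02 wt%.
Difference = 17.02 − 24.02 = -7.00 percentage points.

-7.00 percentage points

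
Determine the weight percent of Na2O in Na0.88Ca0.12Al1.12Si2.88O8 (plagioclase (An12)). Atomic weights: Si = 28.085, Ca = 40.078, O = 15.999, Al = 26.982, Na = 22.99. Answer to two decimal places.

Formula mass = 264.137 g/mol.
0.88 Na → 0.4400 mol Na2O per formula unit; M(Na2O) = 61.979, so Na2O mass = 27.271 g.
27.271/264.137 × 100 = 10.32 wt%.

10.32 wt%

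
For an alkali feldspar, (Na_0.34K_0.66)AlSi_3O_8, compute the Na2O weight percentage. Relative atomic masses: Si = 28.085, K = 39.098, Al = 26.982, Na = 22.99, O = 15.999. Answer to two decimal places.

3.86 wt%

Molar mass of (Na_0.34K_0.66)AlSi_3O_8 = 0.34·22.99 + 0.66·39.098 + 1·26.982 + 3·28.085 + 8·15.999 = 272.850 g/mol.
Each formula unit contains 0.34 Na, equivalent to 0.34/2 = 0.1700 mol Na2O.
M(Na2O) = 2×22.99 + 1×15.999 = 61.979 g/mol.
Mass of Na2O per formula unit = 0.1700 × 61.979 = 10.536 g.
Na2O wt% = 10.536 / 272.850 × 100 = 3.86%.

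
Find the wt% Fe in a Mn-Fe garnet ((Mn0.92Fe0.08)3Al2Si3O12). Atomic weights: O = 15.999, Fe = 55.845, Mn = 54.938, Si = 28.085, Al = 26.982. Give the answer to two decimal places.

M((Mn0.92Fe0.08)3Al2Si3O12) = 495.239 g/mol.
Fe contributes 0.24 × 55.845 = 13.403 g per mole.
13.403/495.239 = 0.0271 → 2.71%.

2.71 mass %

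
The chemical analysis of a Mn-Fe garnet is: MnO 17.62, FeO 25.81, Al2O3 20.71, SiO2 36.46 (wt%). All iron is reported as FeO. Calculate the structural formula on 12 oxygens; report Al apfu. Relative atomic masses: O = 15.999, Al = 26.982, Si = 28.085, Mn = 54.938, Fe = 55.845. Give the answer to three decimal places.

2.006 Al apfu

17.62 wt% MnO ÷ 70.937 g/mol = 0.24839 mol, giving 0.24839 Mn and 0.24839 O.
25.81 wt% FeO ÷ 71.844 g/mol = 0.35925 mol, giving 0.35925 Fe and 0.35925 O.
20.71 wt% Al2O3 ÷ 101.961 g/mol = 0.20312 mol, giving 0.40624 Al and 0.60936 O.
36.46 wt% SiO2 ÷ 60.083 g/mol = 0.60683 mol, giving 0.60683 Si and 1.21366 O.
Oxygen sums to 2.43066; scaling by 12/2.43066 = 4.93693 puts the formula on 12 O.
Al: 0.40624 × 4.93693 = 2.006 atoms per formula unit.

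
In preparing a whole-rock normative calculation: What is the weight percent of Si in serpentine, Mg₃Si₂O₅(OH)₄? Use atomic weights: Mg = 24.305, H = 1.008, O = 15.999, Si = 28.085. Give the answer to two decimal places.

Formula mass = 3·24.305 + 2·28.085 + 9·15.999 + 4·1.008 = 277.108 g/mol, of which 56.170 g is Si.
So Si makes up 56.170/277.108 = 0.2027 of the mass, i.e. 20.27%.

20.27 mass %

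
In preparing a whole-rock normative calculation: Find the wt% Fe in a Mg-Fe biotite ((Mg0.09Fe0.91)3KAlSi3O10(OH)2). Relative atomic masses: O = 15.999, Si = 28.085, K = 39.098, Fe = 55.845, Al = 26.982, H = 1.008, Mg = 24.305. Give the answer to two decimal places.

30.29 weight percent

M((Mg0.09Fe0.91)3KAlSi3O10(OH)2) = 503.358 g/mol.
Fe contributes 2.73 × 55.845 = 152.457 g per mole.
152.457/503.358 = 0.3029 → 30.29%.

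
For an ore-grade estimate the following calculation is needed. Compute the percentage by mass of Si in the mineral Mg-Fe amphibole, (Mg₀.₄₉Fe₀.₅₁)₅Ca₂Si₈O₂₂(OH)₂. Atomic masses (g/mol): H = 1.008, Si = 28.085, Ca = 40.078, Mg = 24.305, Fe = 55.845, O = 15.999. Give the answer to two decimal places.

25.17 weight percent

Formula mass = 2.45×24.305 + 2.55×55.845 + 2×40.078 + 8×28.085 + 24×15.999 + 2×1.008 = 892.780 g/mol, of which 224.680 g is Si.
So Si makes up 224.680/892.780 = 0.2517 of the mass, i.e. 25.17%.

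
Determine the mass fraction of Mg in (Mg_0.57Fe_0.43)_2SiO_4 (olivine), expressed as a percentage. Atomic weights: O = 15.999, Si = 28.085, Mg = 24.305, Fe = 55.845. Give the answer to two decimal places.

Molar mass of (Mg_0.57Fe_0.43)_2SiO_4: 1.14*24.305 + 0.86*55.845 + 1*28.085 + 4*15.999 = 167.815 g/mol.
Mass of Mg per formula unit: 1.14 × 24.305 = 27.708 g.
Weight fraction Mg = 27.708 / 167.815 = 0.1651.

16.51 mass %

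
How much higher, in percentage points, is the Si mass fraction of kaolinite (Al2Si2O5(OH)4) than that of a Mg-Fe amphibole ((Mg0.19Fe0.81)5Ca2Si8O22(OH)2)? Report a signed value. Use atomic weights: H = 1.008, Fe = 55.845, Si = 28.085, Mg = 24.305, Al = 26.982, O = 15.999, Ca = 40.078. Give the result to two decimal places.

M(Al2Si2O5(OH)4) = 258.157 g/mol, so wt% Si = 56.170/258.157 × 100 = 21.76%.
M((Mg0.19Fe0.81)5Ca2Si8O22(OH)2) = 940.090 g/mol, so wt% Si = 224.680/940.090 × 100 = 23.90%.
21.76 − 23.90 = -2.14 pp.

-2.14 percentage points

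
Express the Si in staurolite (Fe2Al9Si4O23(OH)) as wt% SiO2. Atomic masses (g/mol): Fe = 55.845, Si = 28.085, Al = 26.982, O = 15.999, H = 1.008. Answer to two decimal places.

M(Fe2Al9Si4O23(OH)) = 851.852 g/mol; M(SiO2) = 60.083 g/mol.
Moles SiO2 per formula unit = 4 Si ÷ 1 = 4.0000.
SiO2 fraction = (4.0000 × 60.083) / 851.852 = 240.332/851.852 = 0.2821.

28.21 wt%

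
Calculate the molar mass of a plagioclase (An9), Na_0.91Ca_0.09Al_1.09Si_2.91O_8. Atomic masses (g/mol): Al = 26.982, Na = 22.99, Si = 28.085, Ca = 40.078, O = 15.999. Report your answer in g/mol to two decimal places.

263.66 g/mol

The formula mass is the sum 0.91(22.99) + 0.09(40.078) + 1.09(26.982) + 2.91(28.085) + 8(15.999).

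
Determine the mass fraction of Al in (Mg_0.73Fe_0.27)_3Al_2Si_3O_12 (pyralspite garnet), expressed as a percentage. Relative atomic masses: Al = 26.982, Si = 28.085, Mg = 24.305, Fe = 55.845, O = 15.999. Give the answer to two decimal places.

Formula mass = 2.19*24.305 + 0.81*55.845 + 2*26.982 + 3*28.085 + 12*15.999 = 428.669 g/mol, of which 53.964 g is Al.
So Al makes up 53.964/428.669 = 0.1259 of the mass, i.e. 12.59%.

12.59 mass %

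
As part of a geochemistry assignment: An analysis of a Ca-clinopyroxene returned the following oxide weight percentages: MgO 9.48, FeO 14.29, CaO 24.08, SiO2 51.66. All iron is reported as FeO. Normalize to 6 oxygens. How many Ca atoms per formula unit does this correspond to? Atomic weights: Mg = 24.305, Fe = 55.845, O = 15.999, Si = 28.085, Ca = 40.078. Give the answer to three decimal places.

0.997 Ca apfu

MgO (M=40.304): mol = 0.23521; Mg = 0.23521, O = 0.23521.
FeO (M=71.844): mol = 0.19890; Fe = 0.19890, O = 0.19890.
CaO (M=56.077): mol = 0.42941; Ca = 0.42941, O = 0.42941.
SiO2 (M=60.083): mol = 0.85981; Si = 0.85981, O = 1.71962.
ΣO = 2.58314; factor = 6/ΣO = 2.32275.
Ca apfu = 0.42941 × 2.32275 = 0.997.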